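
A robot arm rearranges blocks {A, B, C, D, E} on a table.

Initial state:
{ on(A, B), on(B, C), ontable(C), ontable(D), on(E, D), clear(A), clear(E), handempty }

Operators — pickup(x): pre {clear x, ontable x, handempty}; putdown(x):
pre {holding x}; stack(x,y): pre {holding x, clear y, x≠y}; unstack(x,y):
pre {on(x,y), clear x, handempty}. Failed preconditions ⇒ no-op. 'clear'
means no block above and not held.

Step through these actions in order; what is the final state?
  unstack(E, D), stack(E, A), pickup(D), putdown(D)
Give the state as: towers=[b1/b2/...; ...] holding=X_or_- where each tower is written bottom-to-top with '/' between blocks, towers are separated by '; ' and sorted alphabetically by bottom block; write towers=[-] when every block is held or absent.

step 1 (unstack(E, D)): towers=[C/B/A; D] holding=E
step 2 (stack(E, A)): towers=[C/B/A/E; D] holding=-
step 3 (pickup(D)): towers=[C/B/A/E] holding=D
step 4 (putdown(D)): towers=[C/B/A/E; D] holding=-

towers=[C/B/A/E; D] holding=-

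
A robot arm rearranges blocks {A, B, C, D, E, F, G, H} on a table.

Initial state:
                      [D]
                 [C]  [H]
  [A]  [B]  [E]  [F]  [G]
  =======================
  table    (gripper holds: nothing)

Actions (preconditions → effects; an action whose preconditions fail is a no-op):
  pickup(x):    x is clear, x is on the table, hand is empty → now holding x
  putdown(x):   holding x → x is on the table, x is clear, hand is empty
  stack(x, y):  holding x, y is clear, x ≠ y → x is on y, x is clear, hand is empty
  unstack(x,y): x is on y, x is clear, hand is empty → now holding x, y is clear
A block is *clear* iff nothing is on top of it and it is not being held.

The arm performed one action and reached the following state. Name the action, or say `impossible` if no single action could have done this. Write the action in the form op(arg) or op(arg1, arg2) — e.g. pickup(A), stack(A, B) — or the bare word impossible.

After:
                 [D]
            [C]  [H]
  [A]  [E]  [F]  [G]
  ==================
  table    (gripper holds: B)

pickup(B)

target: towers=[A; E; F/C; G/H/D] holding=B
         pickup(A) → towers=[B; E; F/C; G/H/D] holding=A
         pickup(E) → towers=[A; B; F/C; G/H/D] holding=E
         pickup(B) → towers=[A; E; F/C; G/H/D] holding=B  ← match
     unstack(D, H) → towers=[A; B; E; F/C; G/H] holding=D
     unstack(C, F) → towers=[A; B; E; F; G/H/D] holding=C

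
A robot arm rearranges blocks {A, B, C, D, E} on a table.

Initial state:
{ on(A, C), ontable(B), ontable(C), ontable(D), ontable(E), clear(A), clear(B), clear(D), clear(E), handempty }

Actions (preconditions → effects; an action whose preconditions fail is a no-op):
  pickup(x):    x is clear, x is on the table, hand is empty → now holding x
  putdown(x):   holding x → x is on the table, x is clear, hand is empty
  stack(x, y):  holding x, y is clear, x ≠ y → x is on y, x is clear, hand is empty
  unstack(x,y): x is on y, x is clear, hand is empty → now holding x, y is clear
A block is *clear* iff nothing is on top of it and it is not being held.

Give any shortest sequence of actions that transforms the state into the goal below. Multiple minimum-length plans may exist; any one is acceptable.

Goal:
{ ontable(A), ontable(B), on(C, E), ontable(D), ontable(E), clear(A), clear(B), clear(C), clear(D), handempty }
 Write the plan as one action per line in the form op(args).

step 1 (unstack(A, C)): towers=[B; C; D; E] holding=A
step 2 (putdown(A)): towers=[A; B; C; D; E] holding=-
step 3 (pickup(C)): towers=[A; B; D; E] holding=C
step 4 (stack(C, E)): towers=[A; B; D; E/C] holding=-
goal check: towers=[A; B; D; E/C] holding=- — reached (length 4, optimal by BFS)

unstack(A, C)
putdown(A)
pickup(C)
stack(C, E)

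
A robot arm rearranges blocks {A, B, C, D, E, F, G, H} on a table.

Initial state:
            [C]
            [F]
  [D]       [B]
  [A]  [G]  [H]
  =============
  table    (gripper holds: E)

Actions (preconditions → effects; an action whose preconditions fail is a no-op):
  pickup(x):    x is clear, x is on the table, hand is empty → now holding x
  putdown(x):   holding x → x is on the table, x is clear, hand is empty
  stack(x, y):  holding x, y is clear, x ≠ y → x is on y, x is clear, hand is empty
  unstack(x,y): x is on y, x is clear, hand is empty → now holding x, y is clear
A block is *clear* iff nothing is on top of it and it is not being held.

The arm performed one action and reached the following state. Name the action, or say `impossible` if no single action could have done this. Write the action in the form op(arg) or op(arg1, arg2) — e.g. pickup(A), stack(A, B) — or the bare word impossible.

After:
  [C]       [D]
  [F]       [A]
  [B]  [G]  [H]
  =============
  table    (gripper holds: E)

impossible

target: towers=[B/F/C; G; H/A/D] holding=E
        putdown(E) → towers=[A/D; E; G; H/B/F/C] holding=-
       stack(E, G) → towers=[A/D; G/E; H/B/F/C] holding=-
       stack(E, D) → towers=[A/D/E; G; H/B/F/C] holding=-
       stack(E, C) → towers=[A/D; G; H/B/F/C/E] holding=-
none of the 4 applicable actions match → impossible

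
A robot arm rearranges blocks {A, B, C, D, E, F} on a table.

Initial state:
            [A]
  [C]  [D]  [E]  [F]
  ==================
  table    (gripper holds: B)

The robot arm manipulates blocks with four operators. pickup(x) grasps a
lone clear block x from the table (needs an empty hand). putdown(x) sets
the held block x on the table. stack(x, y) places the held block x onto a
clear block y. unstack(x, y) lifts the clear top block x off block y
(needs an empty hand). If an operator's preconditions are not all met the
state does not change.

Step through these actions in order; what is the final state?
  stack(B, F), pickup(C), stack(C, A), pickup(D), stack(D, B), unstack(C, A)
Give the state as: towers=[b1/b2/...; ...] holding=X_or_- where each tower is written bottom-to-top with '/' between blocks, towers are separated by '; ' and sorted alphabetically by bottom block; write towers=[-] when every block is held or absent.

towers=[E/A; F/B/D] holding=C

step 1 (stack(B, F)): towers=[C; D; E/A; F/B] holding=-
step 2 (pickup(C)): towers=[D; E/A; F/B] holding=C
step 3 (stack(C, A)): towers=[D; E/A/C; F/B] holding=-
step 4 (pickup(D)): towers=[E/A/C; F/B] holding=D
step 5 (stack(D, B)): towers=[E/A/C; F/B/D] holding=-
step 6 (unstack(C, A)): towers=[E/A; F/B/D] holding=C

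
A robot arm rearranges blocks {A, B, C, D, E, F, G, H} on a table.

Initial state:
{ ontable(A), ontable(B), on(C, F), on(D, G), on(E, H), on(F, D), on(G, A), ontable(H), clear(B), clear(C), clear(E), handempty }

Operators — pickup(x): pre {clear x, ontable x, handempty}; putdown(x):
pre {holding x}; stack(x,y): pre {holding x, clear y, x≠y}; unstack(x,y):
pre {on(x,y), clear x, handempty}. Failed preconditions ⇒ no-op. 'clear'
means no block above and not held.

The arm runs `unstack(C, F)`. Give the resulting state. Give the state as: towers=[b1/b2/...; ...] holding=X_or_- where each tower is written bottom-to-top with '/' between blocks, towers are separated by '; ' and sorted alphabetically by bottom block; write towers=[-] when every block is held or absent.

before: towers=[A/G/D/F/C; B; H/E] holding=-
pre[unstack(C, F)]: on(C,F) ok, clear(C) ok, handempty ok
all met → apply unstack(C, F)
after:  towers=[A/G/D/F; B; H/E] holding=C

towers=[A/G/D/F; B; H/E] holding=C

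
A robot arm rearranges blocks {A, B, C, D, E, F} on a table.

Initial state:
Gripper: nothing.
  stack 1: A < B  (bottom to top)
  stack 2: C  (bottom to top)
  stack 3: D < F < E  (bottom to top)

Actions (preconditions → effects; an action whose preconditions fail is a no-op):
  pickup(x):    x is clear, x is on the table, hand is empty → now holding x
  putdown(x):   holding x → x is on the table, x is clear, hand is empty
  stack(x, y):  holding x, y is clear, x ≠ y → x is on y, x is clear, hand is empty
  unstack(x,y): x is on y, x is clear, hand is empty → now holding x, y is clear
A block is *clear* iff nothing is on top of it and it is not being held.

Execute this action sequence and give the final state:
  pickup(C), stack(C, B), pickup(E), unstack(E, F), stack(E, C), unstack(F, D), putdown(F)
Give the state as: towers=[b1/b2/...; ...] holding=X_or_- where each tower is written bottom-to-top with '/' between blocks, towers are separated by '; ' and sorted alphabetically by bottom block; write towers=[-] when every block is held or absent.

step 1 (pickup(C)): towers=[A/B; D/F/E] holding=C
step 2 (stack(C, B)): towers=[A/B/C; D/F/E] holding=-
step 3 (pickup(E)) [no-op]: towers=[A/B/C; D/F/E] holding=-
step 4 (unstack(E, F)): towers=[A/B/C; D/F] holding=E
step 5 (stack(E, C)): towers=[A/B/C/E; D/F] holding=-
step 6 (unstack(F, D)): towers=[A/B/C/E; D] holding=F
step 7 (putdown(F)): towers=[A/B/C/E; D; F] holding=-

towers=[A/B/C/E; D; F] holding=-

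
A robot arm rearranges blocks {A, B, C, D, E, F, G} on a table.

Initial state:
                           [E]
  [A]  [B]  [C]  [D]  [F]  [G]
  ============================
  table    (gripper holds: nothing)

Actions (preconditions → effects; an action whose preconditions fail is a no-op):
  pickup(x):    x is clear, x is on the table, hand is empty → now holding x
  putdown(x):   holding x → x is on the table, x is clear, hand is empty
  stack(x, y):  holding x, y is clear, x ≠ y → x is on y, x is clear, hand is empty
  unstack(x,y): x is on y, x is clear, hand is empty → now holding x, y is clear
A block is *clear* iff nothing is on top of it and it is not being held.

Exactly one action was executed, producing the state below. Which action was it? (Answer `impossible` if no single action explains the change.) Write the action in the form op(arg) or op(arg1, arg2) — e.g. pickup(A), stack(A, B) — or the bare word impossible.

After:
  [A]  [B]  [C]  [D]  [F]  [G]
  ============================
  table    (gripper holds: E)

unstack(E, G)

target: towers=[A; B; C; D; F; G] holding=E
         pickup(B) → towers=[A; C; D; F; G/E] holding=B
         pickup(F) → towers=[A; B; C; D; G/E] holding=F
         pickup(D) → towers=[A; B; C; F; G/E] holding=D
         pickup(A) → towers=[B; C; D; F; G/E] holding=A
     unstack(E, G) → towers=[A; B; C; D; F; G] holding=E  ← match
         pickup(C) → towers=[A; B; D; F; G/E] holding=C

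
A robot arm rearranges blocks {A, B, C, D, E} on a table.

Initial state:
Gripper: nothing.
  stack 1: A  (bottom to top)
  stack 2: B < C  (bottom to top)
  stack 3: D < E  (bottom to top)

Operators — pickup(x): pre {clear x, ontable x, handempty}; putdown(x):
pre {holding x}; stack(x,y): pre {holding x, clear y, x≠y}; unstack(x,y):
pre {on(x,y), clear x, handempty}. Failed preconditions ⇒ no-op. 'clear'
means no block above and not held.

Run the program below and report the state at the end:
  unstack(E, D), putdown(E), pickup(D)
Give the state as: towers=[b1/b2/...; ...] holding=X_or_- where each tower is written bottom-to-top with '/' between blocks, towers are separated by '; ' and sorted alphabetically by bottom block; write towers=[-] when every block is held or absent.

towers=[A; B/C; E] holding=D

step 1 (unstack(E, D)): towers=[A; B/C; D] holding=E
step 2 (putdown(E)): towers=[A; B/C; D; E] holding=-
step 3 (pickup(D)): towers=[A; B/C; E] holding=D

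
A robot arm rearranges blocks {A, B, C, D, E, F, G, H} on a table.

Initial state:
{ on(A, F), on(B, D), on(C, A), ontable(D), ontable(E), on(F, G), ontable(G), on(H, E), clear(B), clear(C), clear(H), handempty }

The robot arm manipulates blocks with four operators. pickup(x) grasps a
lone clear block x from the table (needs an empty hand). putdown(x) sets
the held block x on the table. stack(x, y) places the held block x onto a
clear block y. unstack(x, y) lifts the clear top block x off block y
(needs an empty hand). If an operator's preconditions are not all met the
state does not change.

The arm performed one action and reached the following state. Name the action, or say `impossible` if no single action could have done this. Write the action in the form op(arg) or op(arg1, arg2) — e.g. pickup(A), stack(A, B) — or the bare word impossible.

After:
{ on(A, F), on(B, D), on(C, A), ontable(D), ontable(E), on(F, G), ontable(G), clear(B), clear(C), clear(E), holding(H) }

target: towers=[D/B; E; G/F/A/C] holding=H
     unstack(H, E) → towers=[D/B; E; G/F/A/C] holding=H  ← match
     unstack(B, D) → towers=[D; E/H; G/F/A/C] holding=B
     unstack(C, A) → towers=[D/B; E/H; G/F/A] holding=C

unstack(H, E)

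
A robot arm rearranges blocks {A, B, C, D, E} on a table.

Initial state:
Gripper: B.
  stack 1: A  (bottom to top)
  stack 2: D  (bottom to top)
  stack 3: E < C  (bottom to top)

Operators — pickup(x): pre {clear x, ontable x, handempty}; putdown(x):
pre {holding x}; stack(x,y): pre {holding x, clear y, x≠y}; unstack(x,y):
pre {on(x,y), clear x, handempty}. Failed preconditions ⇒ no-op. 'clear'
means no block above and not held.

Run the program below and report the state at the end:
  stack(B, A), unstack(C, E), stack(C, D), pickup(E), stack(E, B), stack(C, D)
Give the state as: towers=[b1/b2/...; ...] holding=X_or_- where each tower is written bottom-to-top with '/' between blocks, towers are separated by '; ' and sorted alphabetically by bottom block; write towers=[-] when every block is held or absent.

step 1 (stack(B, A)): towers=[A/B; D; E/C] holding=-
step 2 (unstack(C, E)): towers=[A/B; D; E] holding=C
step 3 (stack(C, D)): towers=[A/B; D/C; E] holding=-
step 4 (pickup(E)): towers=[A/B; D/C] holding=E
step 5 (stack(E, B)): towers=[A/B/E; D/C] holding=-
step 6 (stack(C, D)) [no-op]: towers=[A/B/E; D/C] holding=-

towers=[A/B/E; D/C] holding=-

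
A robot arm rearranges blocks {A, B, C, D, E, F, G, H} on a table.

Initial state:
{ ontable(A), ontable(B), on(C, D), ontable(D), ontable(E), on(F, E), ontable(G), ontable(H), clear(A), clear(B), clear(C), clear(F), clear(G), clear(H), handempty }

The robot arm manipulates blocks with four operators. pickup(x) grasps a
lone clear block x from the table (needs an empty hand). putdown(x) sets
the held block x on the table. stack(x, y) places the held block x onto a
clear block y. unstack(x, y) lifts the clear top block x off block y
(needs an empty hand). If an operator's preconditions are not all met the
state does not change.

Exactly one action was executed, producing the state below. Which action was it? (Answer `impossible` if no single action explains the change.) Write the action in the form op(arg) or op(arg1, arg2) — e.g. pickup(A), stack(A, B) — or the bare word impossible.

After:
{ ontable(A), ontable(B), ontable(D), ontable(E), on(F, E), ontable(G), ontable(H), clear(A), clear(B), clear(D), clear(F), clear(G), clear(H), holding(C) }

unstack(C, D)

target: towers=[A; B; D; E/F; G; H] holding=C
         pickup(G) → towers=[A; B; D/C; E/F; H] holding=G
         pickup(A) → towers=[B; D/C; E/F; G; H] holding=A
         pickup(H) → towers=[A; B; D/C; E/F; G] holding=H
         pickup(B) → towers=[A; D/C; E/F; G; H] holding=B
     unstack(F, E) → towers=[A; B; D/C; E; G; H] holding=F
     unstack(C, D) → towers=[A; B; D; E/F; G; H] holding=C  ← match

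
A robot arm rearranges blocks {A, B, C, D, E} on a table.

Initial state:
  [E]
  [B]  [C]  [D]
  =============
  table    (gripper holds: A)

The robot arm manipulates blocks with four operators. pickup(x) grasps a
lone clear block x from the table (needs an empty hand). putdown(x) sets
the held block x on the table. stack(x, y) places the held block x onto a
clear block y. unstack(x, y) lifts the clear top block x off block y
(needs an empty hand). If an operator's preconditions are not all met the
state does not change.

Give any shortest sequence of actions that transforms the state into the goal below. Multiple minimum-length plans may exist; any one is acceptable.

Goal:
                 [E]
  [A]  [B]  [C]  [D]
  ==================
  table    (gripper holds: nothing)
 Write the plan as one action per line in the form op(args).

step 1 (putdown(A)): towers=[A; B/E; C; D] holding=-
step 2 (unstack(E, B)): towers=[A; B; C; D] holding=E
step 3 (stack(E, D)): towers=[A; B; C; D/E] holding=-
goal check: towers=[A; B; C; D/E] holding=- — reached (length 3, optimal by BFS)

putdown(A)
unstack(E, B)
stack(E, D)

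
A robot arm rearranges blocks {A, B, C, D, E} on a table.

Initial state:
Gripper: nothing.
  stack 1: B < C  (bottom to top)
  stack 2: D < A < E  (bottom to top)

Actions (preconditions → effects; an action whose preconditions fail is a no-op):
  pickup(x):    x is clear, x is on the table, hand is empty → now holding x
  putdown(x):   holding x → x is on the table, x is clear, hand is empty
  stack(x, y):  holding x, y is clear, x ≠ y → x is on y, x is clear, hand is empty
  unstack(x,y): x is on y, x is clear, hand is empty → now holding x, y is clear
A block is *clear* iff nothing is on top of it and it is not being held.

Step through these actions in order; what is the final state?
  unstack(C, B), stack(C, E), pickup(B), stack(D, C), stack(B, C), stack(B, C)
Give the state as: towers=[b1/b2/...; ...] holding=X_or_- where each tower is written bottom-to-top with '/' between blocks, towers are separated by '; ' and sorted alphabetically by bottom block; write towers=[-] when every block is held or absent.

towers=[D/A/E/C/B] holding=-

step 1 (unstack(C, B)): towers=[B; D/A/E] holding=C
step 2 (stack(C, E)): towers=[B; D/A/E/C] holding=-
step 3 (pickup(B)): towers=[D/A/E/C] holding=B
step 4 (stack(D, C)) [no-op]: towers=[D/A/E/C] holding=B
step 5 (stack(B, C)): towers=[D/A/E/C/B] holding=-
step 6 (stack(B, C)) [no-op]: towers=[D/A/E/C/B] holding=-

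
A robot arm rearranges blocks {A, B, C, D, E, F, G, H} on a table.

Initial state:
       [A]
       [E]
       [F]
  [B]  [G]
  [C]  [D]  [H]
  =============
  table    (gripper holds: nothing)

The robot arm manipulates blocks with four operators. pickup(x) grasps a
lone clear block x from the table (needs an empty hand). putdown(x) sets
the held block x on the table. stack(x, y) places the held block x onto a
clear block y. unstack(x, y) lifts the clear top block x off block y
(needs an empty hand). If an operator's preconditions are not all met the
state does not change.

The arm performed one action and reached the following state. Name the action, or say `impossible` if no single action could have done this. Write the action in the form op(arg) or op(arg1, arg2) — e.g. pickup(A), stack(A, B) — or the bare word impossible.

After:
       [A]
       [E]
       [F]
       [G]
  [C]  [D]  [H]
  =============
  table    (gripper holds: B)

target: towers=[C; D/G/F/E/A; H] holding=B
     unstack(A, E) → towers=[C/B; D/G/F/E; H] holding=A
         pickup(H) → towers=[C/B; D/G/F/E/A] holding=H
     unstack(B, C) → towers=[C; D/G/F/E/A; H] holding=B  ← match

unstack(B, C)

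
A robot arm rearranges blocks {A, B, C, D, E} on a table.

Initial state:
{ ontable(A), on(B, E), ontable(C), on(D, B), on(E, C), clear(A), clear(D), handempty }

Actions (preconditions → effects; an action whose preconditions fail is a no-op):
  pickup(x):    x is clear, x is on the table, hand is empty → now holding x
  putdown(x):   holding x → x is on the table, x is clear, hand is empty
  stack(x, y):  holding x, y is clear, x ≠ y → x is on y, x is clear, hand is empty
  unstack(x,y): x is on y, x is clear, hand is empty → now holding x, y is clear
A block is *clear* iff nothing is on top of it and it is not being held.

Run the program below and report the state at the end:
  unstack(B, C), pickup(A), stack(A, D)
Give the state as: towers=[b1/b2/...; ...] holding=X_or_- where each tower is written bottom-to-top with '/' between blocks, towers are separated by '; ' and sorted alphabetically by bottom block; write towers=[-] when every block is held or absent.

towers=[C/E/B/D/A] holding=-

step 1 (unstack(B, C)) [no-op]: towers=[A; C/E/B/D] holding=-
step 2 (pickup(A)): towers=[C/E/B/D] holding=A
step 3 (stack(A, D)): towers=[C/E/B/D/A] holding=-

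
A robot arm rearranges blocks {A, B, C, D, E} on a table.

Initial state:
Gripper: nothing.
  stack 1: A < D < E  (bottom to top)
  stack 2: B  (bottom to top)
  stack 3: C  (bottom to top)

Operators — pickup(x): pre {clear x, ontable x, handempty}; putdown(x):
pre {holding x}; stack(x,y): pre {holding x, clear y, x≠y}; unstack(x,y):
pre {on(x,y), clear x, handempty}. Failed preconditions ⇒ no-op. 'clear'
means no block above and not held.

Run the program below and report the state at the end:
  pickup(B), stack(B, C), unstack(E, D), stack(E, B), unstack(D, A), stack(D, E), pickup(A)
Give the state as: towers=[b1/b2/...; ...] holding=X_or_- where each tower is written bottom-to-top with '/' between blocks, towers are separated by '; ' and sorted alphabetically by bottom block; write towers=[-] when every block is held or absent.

towers=[C/B/E/D] holding=A

step 1 (pickup(B)): towers=[A/D/E; C] holding=B
step 2 (stack(B, C)): towers=[A/D/E; C/B] holding=-
step 3 (unstack(E, D)): towers=[A/D; C/B] holding=E
step 4 (stack(E, B)): towers=[A/D; C/B/E] holding=-
step 5 (unstack(D, A)): towers=[A; C/B/E] holding=D
step 6 (stack(D, E)): towers=[A; C/B/E/D] holding=-
step 7 (pickup(A)): towers=[C/B/E/D] holding=A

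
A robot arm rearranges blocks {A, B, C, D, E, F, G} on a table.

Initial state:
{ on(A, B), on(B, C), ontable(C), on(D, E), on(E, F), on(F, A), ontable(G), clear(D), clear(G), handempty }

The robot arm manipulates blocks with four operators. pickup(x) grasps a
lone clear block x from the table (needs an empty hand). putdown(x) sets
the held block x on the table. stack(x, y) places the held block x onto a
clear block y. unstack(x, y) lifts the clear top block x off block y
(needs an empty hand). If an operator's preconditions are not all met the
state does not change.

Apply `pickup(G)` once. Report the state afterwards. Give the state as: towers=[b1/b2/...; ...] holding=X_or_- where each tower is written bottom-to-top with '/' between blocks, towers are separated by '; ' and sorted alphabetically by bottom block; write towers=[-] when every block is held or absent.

towers=[C/B/A/F/E/D] holding=G

before: towers=[C/B/A/F/E/D; G] holding=-
pre[pickup(G)]: clear(G) yes, ontable(G) yes, handempty yes
all met → apply pickup(G)
after:  towers=[C/B/A/F/E/D] holding=G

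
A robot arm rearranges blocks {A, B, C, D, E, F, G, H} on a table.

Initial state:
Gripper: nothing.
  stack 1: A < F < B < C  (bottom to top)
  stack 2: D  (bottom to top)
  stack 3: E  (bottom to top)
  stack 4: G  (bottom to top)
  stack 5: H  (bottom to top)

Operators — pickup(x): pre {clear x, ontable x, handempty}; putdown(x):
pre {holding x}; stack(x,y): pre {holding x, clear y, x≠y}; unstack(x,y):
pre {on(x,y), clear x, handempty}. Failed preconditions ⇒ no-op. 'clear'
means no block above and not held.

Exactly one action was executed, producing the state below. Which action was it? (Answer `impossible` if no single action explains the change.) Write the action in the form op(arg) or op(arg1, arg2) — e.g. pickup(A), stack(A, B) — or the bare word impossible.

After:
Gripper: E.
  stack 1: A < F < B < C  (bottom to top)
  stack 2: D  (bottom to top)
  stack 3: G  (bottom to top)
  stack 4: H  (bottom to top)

pickup(E)

target: towers=[A/F/B/C; D; G; H] holding=E
         pickup(G) → towers=[A/F/B/C; D; E; H] holding=G
         pickup(E) → towers=[A/F/B/C; D; G; H] holding=E  ← match
         pickup(H) → towers=[A/F/B/C; D; E; G] holding=H
         pickup(D) → towers=[A/F/B/C; E; G; H] holding=D
     unstack(C, B) → towers=[A/F/B; D; E; G; H] holding=C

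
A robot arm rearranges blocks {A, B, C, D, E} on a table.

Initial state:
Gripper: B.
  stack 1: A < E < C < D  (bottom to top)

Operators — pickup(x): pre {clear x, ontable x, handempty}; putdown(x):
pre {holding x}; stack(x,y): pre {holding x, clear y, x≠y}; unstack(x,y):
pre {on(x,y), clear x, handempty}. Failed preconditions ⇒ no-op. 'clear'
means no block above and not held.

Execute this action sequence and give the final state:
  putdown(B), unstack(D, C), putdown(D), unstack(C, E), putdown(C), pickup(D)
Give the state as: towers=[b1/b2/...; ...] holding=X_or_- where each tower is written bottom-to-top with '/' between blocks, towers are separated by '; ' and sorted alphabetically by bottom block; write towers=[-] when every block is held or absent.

step 1 (putdown(B)): towers=[A/E/C/D; B] holding=-
step 2 (unstack(D, C)): towers=[A/E/C; B] holding=D
step 3 (putdown(D)): towers=[A/E/C; B; D] holding=-
step 4 (unstack(C, E)): towers=[A/E; B; D] holding=C
step 5 (putdown(C)): towers=[A/E; B; C; D] holding=-
step 6 (pickup(D)): towers=[A/E; B; C] holding=D

towers=[A/E; B; C] holding=D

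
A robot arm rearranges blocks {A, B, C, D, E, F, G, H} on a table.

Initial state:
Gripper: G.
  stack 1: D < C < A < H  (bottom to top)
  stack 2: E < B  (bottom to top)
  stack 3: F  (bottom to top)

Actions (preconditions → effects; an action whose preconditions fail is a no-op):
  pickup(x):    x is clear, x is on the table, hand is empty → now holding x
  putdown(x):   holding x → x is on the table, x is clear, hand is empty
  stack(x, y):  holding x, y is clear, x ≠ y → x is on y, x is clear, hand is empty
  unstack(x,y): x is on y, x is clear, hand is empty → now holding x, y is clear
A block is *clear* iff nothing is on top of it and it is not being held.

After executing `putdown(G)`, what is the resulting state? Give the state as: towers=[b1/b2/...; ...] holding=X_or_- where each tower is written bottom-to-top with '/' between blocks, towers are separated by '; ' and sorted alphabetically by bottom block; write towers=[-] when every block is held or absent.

towers=[D/C/A/H; E/B; F; G] holding=-

before: towers=[D/C/A/H; E/B; F] holding=G
pre[putdown(G)]: holding(G) ok
all met → apply putdown(G)
after:  towers=[D/C/A/H; E/B; F; G] holding=-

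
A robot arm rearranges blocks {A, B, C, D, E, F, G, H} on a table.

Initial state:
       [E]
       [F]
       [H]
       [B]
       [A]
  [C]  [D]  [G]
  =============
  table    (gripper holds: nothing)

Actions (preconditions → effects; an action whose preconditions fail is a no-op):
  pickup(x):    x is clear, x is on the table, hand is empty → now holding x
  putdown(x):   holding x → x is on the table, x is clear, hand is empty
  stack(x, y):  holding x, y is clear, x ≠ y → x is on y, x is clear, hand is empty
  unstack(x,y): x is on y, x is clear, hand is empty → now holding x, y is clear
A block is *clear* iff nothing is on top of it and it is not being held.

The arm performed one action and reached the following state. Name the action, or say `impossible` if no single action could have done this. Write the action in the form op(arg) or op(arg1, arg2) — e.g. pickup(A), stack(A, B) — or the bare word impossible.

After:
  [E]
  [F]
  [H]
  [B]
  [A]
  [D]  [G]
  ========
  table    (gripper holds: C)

target: towers=[D/A/B/H/F/E; G] holding=C
         pickup(G) → towers=[C; D/A/B/H/F/E] holding=G
     unstack(E, F) → towers=[C; D/A/B/H/F; G] holding=E
         pickup(C) → towers=[D/A/B/H/F/E; G] holding=C  ← match

pickup(C)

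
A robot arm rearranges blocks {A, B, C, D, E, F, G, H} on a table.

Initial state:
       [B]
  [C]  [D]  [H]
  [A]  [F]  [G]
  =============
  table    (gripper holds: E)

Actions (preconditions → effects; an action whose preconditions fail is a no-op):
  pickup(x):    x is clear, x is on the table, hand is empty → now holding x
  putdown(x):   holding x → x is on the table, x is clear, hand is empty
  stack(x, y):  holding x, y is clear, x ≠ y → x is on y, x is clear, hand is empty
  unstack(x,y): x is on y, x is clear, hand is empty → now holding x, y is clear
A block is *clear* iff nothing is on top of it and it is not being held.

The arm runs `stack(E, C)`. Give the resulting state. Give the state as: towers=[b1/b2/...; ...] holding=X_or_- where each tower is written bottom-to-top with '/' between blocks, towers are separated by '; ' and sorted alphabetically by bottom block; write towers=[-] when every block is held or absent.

before: towers=[A/C; F/D/B; G/H] holding=E
pre[stack(E, C)]: holding(E) ok, clear(C) ok, E≠C ok
all met → apply stack(E, C)
after:  towers=[A/C/E; F/D/B; G/H] holding=-

towers=[A/C/E; F/D/B; G/H] holding=-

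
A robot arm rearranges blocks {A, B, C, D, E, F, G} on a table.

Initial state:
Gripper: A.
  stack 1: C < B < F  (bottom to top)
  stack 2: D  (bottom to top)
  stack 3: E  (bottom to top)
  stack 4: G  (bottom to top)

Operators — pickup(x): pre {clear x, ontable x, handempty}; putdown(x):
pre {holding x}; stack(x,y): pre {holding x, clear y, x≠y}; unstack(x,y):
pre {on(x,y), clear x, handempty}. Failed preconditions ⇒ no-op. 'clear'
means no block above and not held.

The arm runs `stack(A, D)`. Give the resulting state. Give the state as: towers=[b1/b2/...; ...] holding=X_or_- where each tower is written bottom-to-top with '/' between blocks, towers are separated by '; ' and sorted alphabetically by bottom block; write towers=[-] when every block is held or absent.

before: towers=[C/B/F; D; E; G] holding=A
pre[stack(A, D)]: holding(A) yes, clear(D) yes, A≠D yes
all met → apply stack(A, D)
after:  towers=[C/B/F; D/A; E; G] holding=-

towers=[C/B/F; D/A; E; G] holding=-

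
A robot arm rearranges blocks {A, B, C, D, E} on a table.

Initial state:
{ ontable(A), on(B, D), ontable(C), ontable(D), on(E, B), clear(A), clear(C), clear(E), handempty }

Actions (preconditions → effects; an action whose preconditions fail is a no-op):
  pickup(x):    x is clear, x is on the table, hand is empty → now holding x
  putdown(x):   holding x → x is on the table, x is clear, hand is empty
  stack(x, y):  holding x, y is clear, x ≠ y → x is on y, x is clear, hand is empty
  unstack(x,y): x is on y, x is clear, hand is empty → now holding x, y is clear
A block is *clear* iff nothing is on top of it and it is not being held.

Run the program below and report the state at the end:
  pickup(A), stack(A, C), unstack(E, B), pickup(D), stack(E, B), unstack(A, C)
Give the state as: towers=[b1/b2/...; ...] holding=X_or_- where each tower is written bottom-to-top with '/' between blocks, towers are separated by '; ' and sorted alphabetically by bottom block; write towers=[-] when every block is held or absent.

towers=[C; D/B/E] holding=A

step 1 (pickup(A)): towers=[C; D/B/E] holding=A
step 2 (stack(A, C)): towers=[C/A; D/B/E] holding=-
step 3 (unstack(E, B)): towers=[C/A; D/B] holding=E
step 4 (pickup(D)) [no-op]: towers=[C/A; D/B] holding=E
step 5 (stack(E, B)): towers=[C/A; D/B/E] holding=-
step 6 (unstack(A, C)): towers=[C; D/B/E] holding=A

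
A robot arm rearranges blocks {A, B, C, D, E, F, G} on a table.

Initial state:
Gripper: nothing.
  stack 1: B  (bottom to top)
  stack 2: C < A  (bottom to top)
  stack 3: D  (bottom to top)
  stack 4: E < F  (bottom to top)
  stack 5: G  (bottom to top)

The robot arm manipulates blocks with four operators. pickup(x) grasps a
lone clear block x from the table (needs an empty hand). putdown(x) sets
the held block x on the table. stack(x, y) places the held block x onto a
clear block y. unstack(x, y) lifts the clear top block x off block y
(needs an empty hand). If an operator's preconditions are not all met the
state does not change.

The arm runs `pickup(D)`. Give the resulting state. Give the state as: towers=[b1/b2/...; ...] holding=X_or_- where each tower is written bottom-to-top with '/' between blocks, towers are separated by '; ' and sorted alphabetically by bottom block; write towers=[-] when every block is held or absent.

before: towers=[B; C/A; D; E/F; G] holding=-
pre[pickup(D)]: clear(D) ✓, ontable(D) ✓, handempty ✓
all met → apply pickup(D)
after:  towers=[B; C/A; E/F; G] holding=D

towers=[B; C/A; E/F; G] holding=D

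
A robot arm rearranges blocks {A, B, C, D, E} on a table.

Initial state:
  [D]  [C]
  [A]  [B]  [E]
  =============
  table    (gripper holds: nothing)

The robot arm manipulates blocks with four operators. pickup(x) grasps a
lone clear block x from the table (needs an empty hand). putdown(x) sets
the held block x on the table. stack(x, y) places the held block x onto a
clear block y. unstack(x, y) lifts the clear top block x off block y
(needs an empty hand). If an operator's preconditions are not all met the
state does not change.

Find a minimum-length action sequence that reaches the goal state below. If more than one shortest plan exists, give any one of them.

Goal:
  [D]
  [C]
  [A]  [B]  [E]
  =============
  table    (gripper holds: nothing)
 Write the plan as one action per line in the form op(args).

step 1 (unstack(D, A)): towers=[A; B/C; E] holding=D
step 2 (putdown(D)): towers=[A; B/C; D; E] holding=-
step 3 (unstack(C, B)): towers=[A; B; D; E] holding=C
step 4 (stack(C, A)): towers=[A/C; B; D; E] holding=-
step 5 (pickup(D)): towers=[A/C; B; E] holding=D
step 6 (stack(D, C)): towers=[A/C/D; B; E] holding=-
goal check: towers=[A/C/D; B; E] holding=- — reached (length 6, optimal by BFS)

unstack(D, A)
putdown(D)
unstack(C, B)
stack(C, A)
pickup(D)
stack(D, C)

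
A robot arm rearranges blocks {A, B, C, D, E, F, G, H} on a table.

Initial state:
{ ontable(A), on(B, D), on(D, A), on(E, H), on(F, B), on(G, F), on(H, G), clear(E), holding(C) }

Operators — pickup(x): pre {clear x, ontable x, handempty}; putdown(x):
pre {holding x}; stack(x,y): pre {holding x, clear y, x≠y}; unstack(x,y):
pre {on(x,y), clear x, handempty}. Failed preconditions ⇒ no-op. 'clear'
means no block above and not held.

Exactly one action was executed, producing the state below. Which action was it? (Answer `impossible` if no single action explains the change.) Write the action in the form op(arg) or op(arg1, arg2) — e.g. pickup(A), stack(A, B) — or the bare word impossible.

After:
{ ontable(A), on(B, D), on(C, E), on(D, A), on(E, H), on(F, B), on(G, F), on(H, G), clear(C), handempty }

target: towers=[A/D/B/F/G/H/E/C] holding=-
        putdown(C) → towers=[A/D/B/F/G/H/E; C] holding=-
       stack(C, E) → towers=[A/D/B/F/G/H/E/C] holding=-  ← match

stack(C, E)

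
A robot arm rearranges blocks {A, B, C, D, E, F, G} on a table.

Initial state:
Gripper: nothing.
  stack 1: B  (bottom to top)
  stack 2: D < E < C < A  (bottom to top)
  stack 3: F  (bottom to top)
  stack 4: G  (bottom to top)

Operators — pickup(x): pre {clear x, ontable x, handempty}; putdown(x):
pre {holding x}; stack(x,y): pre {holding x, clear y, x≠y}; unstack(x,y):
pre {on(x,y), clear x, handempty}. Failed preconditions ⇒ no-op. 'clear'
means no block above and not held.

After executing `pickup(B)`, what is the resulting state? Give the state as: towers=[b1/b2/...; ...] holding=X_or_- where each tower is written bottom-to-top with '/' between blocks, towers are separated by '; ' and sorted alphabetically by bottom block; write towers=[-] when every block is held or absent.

towers=[D/E/C/A; F; G] holding=B

before: towers=[B; D/E/C/A; F; G] holding=-
pre[pickup(B)]: clear(B) ✓, ontable(B) ✓, handempty ✓
all met → apply pickup(B)
after:  towers=[D/E/C/A; F; G] holding=B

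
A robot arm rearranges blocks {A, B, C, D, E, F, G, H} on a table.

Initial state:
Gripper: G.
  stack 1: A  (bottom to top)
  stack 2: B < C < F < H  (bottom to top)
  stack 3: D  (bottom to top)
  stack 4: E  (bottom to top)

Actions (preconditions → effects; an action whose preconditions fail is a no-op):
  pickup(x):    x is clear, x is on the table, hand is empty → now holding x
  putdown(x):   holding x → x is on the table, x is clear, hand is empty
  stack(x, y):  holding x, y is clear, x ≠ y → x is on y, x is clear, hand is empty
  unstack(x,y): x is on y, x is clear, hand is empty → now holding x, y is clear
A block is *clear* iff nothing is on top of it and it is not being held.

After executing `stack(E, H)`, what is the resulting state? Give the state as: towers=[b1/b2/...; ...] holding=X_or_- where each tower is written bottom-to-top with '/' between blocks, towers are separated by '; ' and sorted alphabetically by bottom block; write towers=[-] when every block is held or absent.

towers=[A; B/C/F/H; D; E] holding=G

before: towers=[A; B/C/F/H; D; E] holding=G
pre[stack(E, H)]: holding(E) no, clear(H) yes, E≠H yes
holding(E) unmet → stack(E, H) is a no-op
after:  towers=[A; B/C/F/H; D; E] holding=G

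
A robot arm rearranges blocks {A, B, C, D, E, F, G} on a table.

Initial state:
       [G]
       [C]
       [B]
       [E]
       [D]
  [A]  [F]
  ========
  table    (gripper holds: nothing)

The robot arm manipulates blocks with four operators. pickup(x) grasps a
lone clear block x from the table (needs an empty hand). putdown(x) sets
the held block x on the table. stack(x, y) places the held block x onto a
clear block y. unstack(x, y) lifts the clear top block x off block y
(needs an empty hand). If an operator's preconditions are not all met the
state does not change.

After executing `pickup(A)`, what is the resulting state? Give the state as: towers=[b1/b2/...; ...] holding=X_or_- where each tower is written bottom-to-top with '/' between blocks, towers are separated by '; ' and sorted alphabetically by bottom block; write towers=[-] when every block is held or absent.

before: towers=[A; F/D/E/B/C/G] holding=-
pre[pickup(A)]: clear(A) yes, ontable(A) yes, handempty yes
all met → apply pickup(A)
after:  towers=[F/D/E/B/C/G] holding=A

towers=[F/D/E/B/C/G] holding=A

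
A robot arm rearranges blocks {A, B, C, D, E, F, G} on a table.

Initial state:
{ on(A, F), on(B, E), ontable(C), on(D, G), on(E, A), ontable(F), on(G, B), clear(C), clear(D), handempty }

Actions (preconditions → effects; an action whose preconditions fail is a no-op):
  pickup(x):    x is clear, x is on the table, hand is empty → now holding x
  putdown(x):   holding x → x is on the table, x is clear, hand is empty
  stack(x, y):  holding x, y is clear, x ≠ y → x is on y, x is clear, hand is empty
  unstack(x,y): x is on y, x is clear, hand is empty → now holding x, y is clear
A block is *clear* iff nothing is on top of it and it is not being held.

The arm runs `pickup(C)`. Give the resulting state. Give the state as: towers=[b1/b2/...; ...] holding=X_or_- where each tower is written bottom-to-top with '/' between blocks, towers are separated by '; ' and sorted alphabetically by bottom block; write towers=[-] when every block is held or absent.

towers=[F/A/E/B/G/D] holding=C

before: towers=[C; F/A/E/B/G/D] holding=-
pre[pickup(C)]: clear(C) ok, ontable(C) ok, handempty ok
all met → apply pickup(C)
after:  towers=[F/A/E/B/G/D] holding=C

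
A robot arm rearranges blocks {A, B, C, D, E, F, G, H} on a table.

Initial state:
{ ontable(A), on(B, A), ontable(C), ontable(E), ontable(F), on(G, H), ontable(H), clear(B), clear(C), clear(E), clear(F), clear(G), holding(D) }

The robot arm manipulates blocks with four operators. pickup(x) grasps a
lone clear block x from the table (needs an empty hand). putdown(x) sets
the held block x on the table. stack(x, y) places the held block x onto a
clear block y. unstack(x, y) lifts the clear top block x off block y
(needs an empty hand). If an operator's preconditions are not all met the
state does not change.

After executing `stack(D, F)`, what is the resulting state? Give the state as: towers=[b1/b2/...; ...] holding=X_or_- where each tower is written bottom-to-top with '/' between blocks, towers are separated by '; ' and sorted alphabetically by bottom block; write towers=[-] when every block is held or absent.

before: towers=[A/B; C; E; F; H/G] holding=D
pre[stack(D, F)]: holding(D) ok, clear(F) ok, D≠F ok
all met → apply stack(D, F)
after:  towers=[A/B; C; E; F/D; H/G] holding=-

towers=[A/B; C; E; F/D; H/G] holding=-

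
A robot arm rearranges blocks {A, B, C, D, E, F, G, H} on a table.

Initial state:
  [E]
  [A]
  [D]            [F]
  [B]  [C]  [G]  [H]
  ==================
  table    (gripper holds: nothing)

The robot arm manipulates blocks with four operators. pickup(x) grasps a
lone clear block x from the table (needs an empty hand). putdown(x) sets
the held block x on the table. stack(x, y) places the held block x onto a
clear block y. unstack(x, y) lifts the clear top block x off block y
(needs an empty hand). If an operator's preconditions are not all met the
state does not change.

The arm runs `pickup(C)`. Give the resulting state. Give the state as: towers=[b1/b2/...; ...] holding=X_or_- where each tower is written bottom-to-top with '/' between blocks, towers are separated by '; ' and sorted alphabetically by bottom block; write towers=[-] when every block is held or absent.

before: towers=[B/D/A/E; C; G; H/F] holding=-
pre[pickup(C)]: clear(C) ok, ontable(C) ok, handempty ok
all met → apply pickup(C)
after:  towers=[B/D/A/E; G; H/F] holding=C

towers=[B/D/A/E; G; H/F] holding=C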